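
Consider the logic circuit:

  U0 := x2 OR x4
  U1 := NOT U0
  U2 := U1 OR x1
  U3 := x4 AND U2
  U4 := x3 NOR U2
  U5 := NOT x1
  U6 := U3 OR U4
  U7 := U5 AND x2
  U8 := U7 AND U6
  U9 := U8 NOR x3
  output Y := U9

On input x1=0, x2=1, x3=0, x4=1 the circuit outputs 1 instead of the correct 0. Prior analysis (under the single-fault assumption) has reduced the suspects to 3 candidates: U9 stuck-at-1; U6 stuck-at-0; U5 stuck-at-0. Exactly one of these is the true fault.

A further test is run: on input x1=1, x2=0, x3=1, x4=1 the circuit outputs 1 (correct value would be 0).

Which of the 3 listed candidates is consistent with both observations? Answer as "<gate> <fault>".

U9 stuck-at-1

Evaluate each candidate on input x1=1, x2=0, x3=1, x4=1:
  U9 stuck-at-1: U0=1, U1=0, U2=1, U3=1, U4=0, U5=0, U6=1, U7=0, U8=0, U9=1 [stuck-at-1] → 1 — matches
  U6 stuck-at-0: U0=1, U1=0, U2=1, U3=1, U4=0, U5=0, U6=0 [stuck-at-0], U7=0, U8=0, U9=0 → 0 — eliminated
  U5 stuck-at-0: U0=1, U1=0, U2=1, U3=1, U4=0, U5=0 [stuck-at-0], U6=1, U7=0, U8=0, U9=0 → 0 — eliminated
Only U9 stuck-at-1 reproduces the observed 1.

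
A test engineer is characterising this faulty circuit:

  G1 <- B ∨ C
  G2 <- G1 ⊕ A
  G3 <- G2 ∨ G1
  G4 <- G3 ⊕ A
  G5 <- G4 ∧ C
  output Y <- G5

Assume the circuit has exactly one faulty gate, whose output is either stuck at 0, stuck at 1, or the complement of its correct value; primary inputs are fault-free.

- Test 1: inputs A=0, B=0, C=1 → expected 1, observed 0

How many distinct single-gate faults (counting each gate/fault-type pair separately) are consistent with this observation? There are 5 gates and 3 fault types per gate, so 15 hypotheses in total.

Fault-free: G1=1, G2=1, G3=1, G4=1, G5=1 → 1. Observed 0.
  G1: stuck-at-0, inverted output ✓; others ✗
  G2: none of the 3 fault types match ✗
  G3: stuck-at-0, inverted output ✓; others ✗
  G4: stuck-at-0, inverted output ✓; others ✗
  G5: stuck-at-0, inverted output ✓; others ✗
Consistent faults: {G1 stuck-at-0, G1 inverted output, G3 stuck-at-0, G3 inverted output, G4 stuck-at-0, G4 inverted output, G5 stuck-at-0, G5 inverted output} — 8 in all.

8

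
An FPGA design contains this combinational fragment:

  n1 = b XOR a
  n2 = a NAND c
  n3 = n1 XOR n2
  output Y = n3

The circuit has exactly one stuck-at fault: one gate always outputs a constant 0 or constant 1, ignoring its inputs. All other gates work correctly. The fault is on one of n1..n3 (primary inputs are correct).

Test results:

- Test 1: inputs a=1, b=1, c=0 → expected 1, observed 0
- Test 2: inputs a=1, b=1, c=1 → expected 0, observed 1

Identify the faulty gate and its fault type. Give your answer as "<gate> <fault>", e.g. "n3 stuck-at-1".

Fault-free values for test 1 (a=1, b=1, c=0): n1=0, n2=1, n3=1, giving Y=1. Observed 0.
Test 1: faults giving observed 0 are {n1 stuck-at-1, n2 stuck-at-0, n3 stuck-at-0}.
Test 2 (a=1, b=1, c=1): fault-free n1=0, n2=0, n3=0 → 0; observed 1. Eliminates n2 stuck-at-0, n3 stuck-at-0.
Only n1 stuck-at-1 is consistent with every test.

n1 stuck-at-1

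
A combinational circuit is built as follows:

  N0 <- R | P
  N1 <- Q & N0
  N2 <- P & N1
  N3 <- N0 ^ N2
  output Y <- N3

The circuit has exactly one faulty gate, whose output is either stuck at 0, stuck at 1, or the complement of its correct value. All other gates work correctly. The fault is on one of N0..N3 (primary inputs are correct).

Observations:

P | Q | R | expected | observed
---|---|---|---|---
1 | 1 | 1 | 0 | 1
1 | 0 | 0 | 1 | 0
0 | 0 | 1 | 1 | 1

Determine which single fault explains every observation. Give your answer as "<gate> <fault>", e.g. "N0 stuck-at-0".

N1 inverted output

Fault-free values for test 1 (P=1, Q=1, R=1): N0=1, N1=1, N2=1, N3=0, giving Y=0. Observed 1.
Test 1: faults giving observed 1 are {N1 stuck-at-0, N1 inverted output, N2 stuck-at-0, N2 inverted output, N3 stuck-at-1, N3 inverted output}.
Test 2 (P=1, Q=0, R=0): fault-free N0=1, N1=0, N2=0, N3=1 → 1; observed 0. Eliminates N1 stuck-at-0, N2 stuck-at-0, N3 stuck-at-1.
Test 3 (P=0, Q=0, R=1): fault-free N0=1, N1=0, N2=0, N3=1 → 1; observed 1. Eliminates N2 inverted output, N3 inverted output.
Only N1 inverted output is consistent with every test.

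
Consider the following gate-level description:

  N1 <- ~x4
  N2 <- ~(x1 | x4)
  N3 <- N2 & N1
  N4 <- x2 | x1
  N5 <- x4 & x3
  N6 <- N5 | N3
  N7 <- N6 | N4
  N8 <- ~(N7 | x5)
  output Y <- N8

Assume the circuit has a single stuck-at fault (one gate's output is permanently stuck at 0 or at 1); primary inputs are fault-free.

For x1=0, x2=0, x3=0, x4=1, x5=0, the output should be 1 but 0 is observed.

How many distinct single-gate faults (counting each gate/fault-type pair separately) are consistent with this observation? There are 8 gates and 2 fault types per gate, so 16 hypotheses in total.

Fault-free: N1=0, N2=0, N3=0, N4=0, N5=0, N6=0, N7=0, N8=1 → 1. Observed 0.
  N1: none of the 2 fault types match ✗
  N2: none of the 2 fault types match ✗
  N3: stuck-at-1 ✓; others ✗
  N4: stuck-at-1 ✓; others ✗
  N5: stuck-at-1 ✓; others ✗
  N6: stuck-at-1 ✓; others ✗
  N7: stuck-at-1 ✓; others ✗
  N8: stuck-at-0 ✓; others ✗
Consistent faults: {N3 stuck-at-1, N4 stuck-at-1, N5 stuck-at-1, N6 stuck-at-1, N7 stuck-at-1, N8 stuck-at-0} — 6 in all.

6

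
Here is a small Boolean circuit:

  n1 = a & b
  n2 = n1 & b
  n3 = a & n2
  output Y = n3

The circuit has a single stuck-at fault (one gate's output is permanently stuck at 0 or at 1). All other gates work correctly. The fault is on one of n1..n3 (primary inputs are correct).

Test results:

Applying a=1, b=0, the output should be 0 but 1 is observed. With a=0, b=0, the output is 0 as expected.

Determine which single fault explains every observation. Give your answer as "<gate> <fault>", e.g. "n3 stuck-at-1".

Fault-free values for test 1 (a=1, b=0): n1=0, n2=0, n3=0, giving Y=0. Observed 1.
Test 1: faults giving observed 1 are {n2 stuck-at-1, n3 stuck-at-1}.
Test 2 (a=0, b=0): fault-free n1=0, n2=0, n3=0 → 0; observed 0. Eliminates n3 stuck-at-1.
Only n2 stuck-at-1 is consistent with every test.

n2 stuck-at-1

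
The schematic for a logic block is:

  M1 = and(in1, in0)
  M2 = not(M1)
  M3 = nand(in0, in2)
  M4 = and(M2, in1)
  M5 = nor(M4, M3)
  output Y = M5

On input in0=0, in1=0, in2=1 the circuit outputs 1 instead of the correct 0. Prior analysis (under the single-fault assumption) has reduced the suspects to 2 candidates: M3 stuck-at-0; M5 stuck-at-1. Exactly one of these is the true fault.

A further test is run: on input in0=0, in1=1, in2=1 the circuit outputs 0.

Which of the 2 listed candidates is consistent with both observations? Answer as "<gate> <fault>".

M3 stuck-at-0

Evaluate each candidate on input in0=0, in1=1, in2=1:
  M3 stuck-at-0: M1=0, M2=1, M3=0 [stuck-at-0], M4=1, M5=0 → 0 — matches
  M5 stuck-at-1: M1=0, M2=1, M3=1, M4=1, M5=1 [stuck-at-1] → 1 — eliminated
Only M3 stuck-at-0 reproduces the observed 0.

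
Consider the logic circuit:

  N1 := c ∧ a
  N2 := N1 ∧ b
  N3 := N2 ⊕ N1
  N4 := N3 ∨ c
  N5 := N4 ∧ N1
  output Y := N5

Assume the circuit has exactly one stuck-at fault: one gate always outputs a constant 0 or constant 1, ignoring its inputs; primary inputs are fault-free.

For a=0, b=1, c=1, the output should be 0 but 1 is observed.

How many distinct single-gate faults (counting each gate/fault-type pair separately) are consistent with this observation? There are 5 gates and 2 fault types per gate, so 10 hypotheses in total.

2

Fault-free: N1=0, N2=0, N3=0, N4=1, N5=0 → 0. Observed 1.
  N1 stuck-at-0: output 0 ✗
  N1 stuck-at-1: output 1 ✓
  N2 stuck-at-0: output 0 ✗
  N2 stuck-at-1: output 0 ✗
  N3 stuck-at-0: output 0 ✗
  N3 stuck-at-1: output 0 ✗
  N4 stuck-at-0: output 0 ✗
  N4 stuck-at-1: output 0 ✗
  N5 stuck-at-0: output 0 ✗
  N5 stuck-at-1: output 1 ✓
Consistent faults: {N1 stuck-at-1, N5 stuck-at-1} — 2 in all.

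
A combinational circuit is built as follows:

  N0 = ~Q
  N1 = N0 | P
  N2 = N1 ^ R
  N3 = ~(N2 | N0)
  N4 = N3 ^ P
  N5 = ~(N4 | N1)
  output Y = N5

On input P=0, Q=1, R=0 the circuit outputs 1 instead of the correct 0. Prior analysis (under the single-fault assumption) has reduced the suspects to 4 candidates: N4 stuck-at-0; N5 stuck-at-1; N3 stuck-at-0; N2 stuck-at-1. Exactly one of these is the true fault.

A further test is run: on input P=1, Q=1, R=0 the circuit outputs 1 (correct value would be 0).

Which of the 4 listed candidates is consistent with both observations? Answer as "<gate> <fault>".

Evaluate each candidate on input P=1, Q=1, R=0:
  N4 stuck-at-0: N0=0, N1=1, N2=1, N3=0, N4=0 [stuck-at-0], N5=0 → 0 — eliminated
  N5 stuck-at-1: N0=0, N1=1, N2=1, N3=0, N4=1, N5=1 [stuck-at-1] → 1 — matches
  N3 stuck-at-0: N0=0, N1=1, N2=1, N3=0 [stuck-at-0], N4=1, N5=0 → 0 — eliminated
  N2 stuck-at-1: N0=0, N1=1, N2=1 [stuck-at-1], N3=0, N4=1, N5=0 → 0 — eliminated
Only N5 stuck-at-1 reproduces the observed 1.

N5 stuck-at-1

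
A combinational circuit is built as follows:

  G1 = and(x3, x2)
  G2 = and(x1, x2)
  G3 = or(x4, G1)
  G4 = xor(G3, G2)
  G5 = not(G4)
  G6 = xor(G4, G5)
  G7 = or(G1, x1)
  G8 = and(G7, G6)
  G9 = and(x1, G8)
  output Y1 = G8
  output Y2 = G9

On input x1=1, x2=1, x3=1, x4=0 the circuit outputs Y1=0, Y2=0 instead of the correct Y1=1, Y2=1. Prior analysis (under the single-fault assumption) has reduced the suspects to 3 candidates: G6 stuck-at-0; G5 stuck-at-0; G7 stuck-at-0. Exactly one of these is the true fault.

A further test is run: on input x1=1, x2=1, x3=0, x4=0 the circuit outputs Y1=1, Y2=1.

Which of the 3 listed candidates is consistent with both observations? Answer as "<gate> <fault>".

G5 stuck-at-0

Evaluate each candidate on input x1=1, x2=1, x3=0, x4=0:
  G6 stuck-at-0: G1=0, G2=1, G3=0, G4=1, G5=0, G6=0 [stuck-at-0], G7=1, G8=0, G9=0 → Y1=0, Y2=0 — eliminated
  G5 stuck-at-0: G1=0, G2=1, G3=0, G4=1, G5=0 [stuck-at-0], G6=1, G7=1, G8=1, G9=1 → Y1=1, Y2=1 — matches
  G7 stuck-at-0: G1=0, G2=1, G3=0, G4=1, G5=0, G6=1, G7=0 [stuck-at-0], G8=0, G9=0 → Y1=0, Y2=0 — eliminated
Only G5 stuck-at-0 reproduces the observed Y1=1, Y2=1.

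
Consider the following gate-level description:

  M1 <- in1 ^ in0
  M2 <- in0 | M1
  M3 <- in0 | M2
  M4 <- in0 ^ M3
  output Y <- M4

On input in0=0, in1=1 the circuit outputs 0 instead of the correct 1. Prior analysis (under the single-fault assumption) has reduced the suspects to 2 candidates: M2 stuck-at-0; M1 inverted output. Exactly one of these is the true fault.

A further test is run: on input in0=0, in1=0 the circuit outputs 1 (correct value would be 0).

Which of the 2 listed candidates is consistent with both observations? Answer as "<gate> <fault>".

Evaluate each candidate on input in0=0, in1=0:
  M2 stuck-at-0: M1=0, M2=0 [stuck-at-0], M3=0, M4=0 → 0 — eliminated
  M1 inverted output: M1=1 [inverted output], M2=1, M3=1, M4=1 → 1 — matches
Only M1 inverted output reproduces the observed 1.

M1 inverted output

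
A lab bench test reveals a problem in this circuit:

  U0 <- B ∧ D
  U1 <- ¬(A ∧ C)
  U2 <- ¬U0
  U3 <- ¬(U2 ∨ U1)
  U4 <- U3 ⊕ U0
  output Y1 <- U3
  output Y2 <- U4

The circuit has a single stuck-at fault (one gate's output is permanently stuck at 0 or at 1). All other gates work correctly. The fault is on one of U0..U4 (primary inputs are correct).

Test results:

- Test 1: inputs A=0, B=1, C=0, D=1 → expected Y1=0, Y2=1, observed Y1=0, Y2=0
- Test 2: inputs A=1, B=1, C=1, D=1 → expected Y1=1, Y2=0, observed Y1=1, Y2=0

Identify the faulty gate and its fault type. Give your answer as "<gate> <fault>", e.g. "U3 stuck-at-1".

Fault-free values for test 1 (A=0, B=1, C=0, D=1): U0=1, U1=1, U2=0, U3=0, U4=1, giving Y1=0, Y2=1. Observed Y1=0, Y2=0.
Test 1: faults giving observed Y1=0, Y2=0 are {U0 stuck-at-0, U4 stuck-at-0}.
Test 2 (A=1, B=1, C=1, D=1): fault-free U0=1, U1=0, U2=0, U3=1, U4=0 → Y1=1, Y2=0; observed Y1=1, Y2=0. Eliminates U0 stuck-at-0.
Only U4 stuck-at-0 is consistent with every test.

U4 stuck-at-0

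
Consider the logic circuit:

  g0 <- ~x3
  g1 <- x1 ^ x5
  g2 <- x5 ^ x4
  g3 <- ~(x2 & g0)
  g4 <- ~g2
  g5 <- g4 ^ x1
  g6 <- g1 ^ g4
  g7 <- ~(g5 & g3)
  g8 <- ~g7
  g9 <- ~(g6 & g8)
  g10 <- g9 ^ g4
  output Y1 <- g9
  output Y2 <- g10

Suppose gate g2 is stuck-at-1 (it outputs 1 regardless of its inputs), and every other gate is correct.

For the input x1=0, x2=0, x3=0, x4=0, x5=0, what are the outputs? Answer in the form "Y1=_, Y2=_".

Y1=1, Y2=1

Propagate with g2 forced: g0=1, g1=0, g2=1 [stuck-at-1], g3=1, g4=0, g5=0, g6=0, g7=1, g8=0, g9=1, g10=1.
So the outputs are Y1=1, Y2=1. (Without the fault they would be Y1=0, Y2=1.)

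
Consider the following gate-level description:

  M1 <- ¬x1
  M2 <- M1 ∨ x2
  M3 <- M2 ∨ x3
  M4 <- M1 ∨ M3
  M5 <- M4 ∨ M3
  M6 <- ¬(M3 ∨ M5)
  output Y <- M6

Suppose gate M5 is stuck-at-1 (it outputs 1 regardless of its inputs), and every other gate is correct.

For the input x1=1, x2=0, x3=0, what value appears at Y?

Propagate with M5 forced: M1=0, M2=0, M3=0, M4=0, M5=1 [stuck-at-1], M6=0.
So Y = 0. (Without the fault it would be 1.)

0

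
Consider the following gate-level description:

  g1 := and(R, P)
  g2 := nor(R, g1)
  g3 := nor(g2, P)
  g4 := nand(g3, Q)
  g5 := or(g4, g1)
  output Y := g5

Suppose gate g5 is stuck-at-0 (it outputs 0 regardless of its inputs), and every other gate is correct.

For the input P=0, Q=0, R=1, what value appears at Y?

Propagate with g5 forced: g1=0, g2=0, g3=1, g4=1, g5=0 [stuck-at-0].
So Y = 0. (Without the fault it would be 1.)

0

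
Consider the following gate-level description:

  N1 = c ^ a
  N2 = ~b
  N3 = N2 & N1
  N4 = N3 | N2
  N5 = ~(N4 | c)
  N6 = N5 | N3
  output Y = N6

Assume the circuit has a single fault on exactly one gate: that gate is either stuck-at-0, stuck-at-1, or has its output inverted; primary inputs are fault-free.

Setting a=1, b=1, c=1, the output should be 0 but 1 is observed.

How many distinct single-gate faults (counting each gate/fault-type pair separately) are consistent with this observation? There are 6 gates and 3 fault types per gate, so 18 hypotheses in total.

Fault-free: N1=0, N2=0, N3=0, N4=0, N5=0, N6=0 → 0. Observed 1.
  N1: none of the 3 fault types match ✗
  N2: none of the 3 fault types match ✗
  N3: stuck-at-1, inverted output ✓; others ✗
  N4: none of the 3 fault types match ✗
  N5: stuck-at-1, inverted output ✓; others ✗
  N6: stuck-at-1, inverted output ✓; others ✗
Consistent faults: {N3 stuck-at-1, N3 inverted output, N5 stuck-at-1, N5 inverted output, N6 stuck-at-1, N6 inverted output} — 6 in all.

6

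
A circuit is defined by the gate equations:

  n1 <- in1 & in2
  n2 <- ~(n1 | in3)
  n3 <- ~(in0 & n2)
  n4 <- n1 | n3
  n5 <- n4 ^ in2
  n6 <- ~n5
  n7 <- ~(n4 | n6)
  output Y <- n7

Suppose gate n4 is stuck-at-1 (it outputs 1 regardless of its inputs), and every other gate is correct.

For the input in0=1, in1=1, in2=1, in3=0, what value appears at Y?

Propagate with n4 forced: n1=1, n2=0, n3=1, n4=1 [stuck-at-1], n5=0, n6=1, n7=0.
So Y = 0. (Same as the fault-free value — the fault is masked on this input.)

0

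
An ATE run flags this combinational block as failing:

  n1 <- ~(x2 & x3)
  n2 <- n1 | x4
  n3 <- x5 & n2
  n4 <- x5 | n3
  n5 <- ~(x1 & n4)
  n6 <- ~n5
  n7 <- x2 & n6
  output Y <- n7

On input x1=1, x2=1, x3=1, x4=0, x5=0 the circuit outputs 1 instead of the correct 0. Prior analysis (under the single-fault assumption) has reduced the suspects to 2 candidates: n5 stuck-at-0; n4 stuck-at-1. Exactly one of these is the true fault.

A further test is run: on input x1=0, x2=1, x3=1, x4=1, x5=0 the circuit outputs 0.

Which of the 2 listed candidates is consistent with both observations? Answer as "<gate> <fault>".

n4 stuck-at-1

Evaluate each candidate on input x1=0, x2=1, x3=1, x4=1, x5=0:
  n5 stuck-at-0: n1=0, n2=1, n3=0, n4=0, n5=0 [stuck-at-0], n6=1, n7=1 → 1 — eliminated
  n4 stuck-at-1: n1=0, n2=1, n3=0, n4=1 [stuck-at-1], n5=1, n6=0, n7=0 → 0 — matches
Only n4 stuck-at-1 reproduces the observed 0.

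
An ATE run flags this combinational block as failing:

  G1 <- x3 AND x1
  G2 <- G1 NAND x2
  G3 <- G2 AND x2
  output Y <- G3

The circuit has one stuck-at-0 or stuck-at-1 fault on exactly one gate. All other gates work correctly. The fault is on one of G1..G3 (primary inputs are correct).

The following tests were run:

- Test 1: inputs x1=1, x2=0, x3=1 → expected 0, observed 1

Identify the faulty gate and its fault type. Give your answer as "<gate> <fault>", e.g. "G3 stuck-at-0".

G3 stuck-at-1

Fault-free values for test 1 (x1=1, x2=0, x3=1): G1=1, G2=1, G3=0, giving Y=0. Observed 1.
Test 1: faults giving observed 1 are {G3 stuck-at-1}.
Only G3 stuck-at-1 is consistent with every test.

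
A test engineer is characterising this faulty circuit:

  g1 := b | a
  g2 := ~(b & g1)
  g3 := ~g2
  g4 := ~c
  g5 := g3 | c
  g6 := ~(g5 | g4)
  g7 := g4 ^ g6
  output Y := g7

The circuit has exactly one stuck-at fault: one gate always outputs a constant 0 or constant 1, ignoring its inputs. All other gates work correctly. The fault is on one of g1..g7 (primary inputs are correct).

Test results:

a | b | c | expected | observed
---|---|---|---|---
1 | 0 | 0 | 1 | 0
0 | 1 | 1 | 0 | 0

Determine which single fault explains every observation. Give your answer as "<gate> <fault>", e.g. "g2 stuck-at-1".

Fault-free values for test 1 (a=1, b=0, c=0): g1=1, g2=1, g3=0, g4=1, g5=0, g6=0, g7=1, giving Y=1. Observed 0.
Test 1: faults giving observed 0 are {g6 stuck-at-1, g7 stuck-at-0}.
Test 2 (a=0, b=1, c=1): fault-free g1=1, g2=0, g3=1, g4=0, g5=1, g6=0, g7=0 → 0; observed 0. Eliminates g6 stuck-at-1.
Only g7 stuck-at-0 is consistent with every test.

g7 stuck-at-0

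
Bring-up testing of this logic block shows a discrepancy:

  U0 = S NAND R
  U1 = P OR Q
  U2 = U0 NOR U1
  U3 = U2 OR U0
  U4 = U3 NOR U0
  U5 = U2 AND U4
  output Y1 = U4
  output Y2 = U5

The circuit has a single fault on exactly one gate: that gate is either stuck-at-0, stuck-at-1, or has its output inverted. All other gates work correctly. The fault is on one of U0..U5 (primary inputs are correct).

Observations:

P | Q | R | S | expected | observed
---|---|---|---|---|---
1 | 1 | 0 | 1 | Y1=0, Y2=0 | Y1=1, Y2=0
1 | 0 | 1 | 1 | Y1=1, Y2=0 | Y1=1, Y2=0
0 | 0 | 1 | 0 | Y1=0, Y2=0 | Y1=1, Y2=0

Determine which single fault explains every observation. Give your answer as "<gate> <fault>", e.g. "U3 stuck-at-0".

Fault-free values for test 1 (P=1, Q=1, R=0, S=1): U0=1, U1=1, U2=0, U3=1, U4=0, U5=0, giving Y1=0, Y2=0. Observed Y1=1, Y2=0.
Test 1: faults giving observed Y1=1, Y2=0 are {U0 stuck-at-0, U0 inverted output, U4 stuck-at-1, U4 inverted output}.
Test 2 (P=1, Q=0, R=1, S=1): fault-free U0=0, U1=1, U2=0, U3=0, U4=1, U5=0 → Y1=1, Y2=0; observed Y1=1, Y2=0. Eliminates U0 inverted output, U4 inverted output.
Test 3 (P=0, Q=0, R=1, S=0): fault-free U0=1, U1=0, U2=0, U3=1, U4=0, U5=0 → Y1=0, Y2=0; observed Y1=1, Y2=0. Eliminates U0 stuck-at-0.
Only U4 stuck-at-1 is consistent with every test.

U4 stuck-at-1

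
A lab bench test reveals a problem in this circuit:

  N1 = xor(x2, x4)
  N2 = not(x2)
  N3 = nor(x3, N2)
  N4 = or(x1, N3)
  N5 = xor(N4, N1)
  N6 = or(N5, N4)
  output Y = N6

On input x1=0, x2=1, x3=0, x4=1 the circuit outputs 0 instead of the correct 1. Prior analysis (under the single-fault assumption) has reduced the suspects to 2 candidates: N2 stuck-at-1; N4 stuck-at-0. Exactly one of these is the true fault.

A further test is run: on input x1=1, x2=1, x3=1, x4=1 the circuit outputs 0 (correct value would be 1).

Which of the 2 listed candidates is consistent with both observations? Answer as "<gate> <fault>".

Evaluate each candidate on input x1=1, x2=1, x3=1, x4=1:
  N2 stuck-at-1: N1=0, N2=1 [stuck-at-1], N3=0, N4=1, N5=1, N6=1 → 1 — eliminated
  N4 stuck-at-0: N1=0, N2=0, N3=0, N4=0 [stuck-at-0], N5=0, N6=0 → 0 — matches
Only N4 stuck-at-0 reproduces the observed 0.

N4 stuck-at-0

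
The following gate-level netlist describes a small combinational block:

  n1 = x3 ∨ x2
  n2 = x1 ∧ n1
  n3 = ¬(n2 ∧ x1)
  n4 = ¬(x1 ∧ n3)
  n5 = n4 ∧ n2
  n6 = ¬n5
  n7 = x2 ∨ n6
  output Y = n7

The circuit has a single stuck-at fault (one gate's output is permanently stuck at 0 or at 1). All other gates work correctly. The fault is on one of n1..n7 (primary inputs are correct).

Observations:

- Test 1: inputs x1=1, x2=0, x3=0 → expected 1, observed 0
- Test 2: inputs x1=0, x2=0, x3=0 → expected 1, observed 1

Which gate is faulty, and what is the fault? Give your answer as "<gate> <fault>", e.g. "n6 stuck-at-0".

Fault-free values for test 1 (x1=1, x2=0, x3=0): n1=0, n2=0, n3=1, n4=0, n5=0, n6=1, n7=1, giving Y=1. Observed 0.
Test 1: faults giving observed 0 are {n1 stuck-at-1, n2 stuck-at-1, n5 stuck-at-1, n6 stuck-at-0, n7 stuck-at-0}.
Test 2 (x1=0, x2=0, x3=0): fault-free n1=0, n2=0, n3=1, n4=1, n5=0, n6=1, n7=1 → 1; observed 1. Eliminates n2 stuck-at-1, n5 stuck-at-1, n6 stuck-at-0, n7 stuck-at-0.
Only n1 stuck-at-1 is consistent with every test.

n1 stuck-at-1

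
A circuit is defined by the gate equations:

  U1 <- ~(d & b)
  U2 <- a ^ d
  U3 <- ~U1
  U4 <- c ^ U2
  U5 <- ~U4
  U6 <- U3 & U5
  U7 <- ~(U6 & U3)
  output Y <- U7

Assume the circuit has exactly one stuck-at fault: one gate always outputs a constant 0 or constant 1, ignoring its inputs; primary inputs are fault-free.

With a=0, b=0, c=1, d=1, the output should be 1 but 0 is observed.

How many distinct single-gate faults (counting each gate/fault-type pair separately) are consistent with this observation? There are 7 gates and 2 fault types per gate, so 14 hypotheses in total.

3

Fault-free: U1=1, U2=1, U3=0, U4=0, U5=1, U6=0, U7=1 → 1. Observed 0.
  U1 stuck-at-0: output 0 ✓
  U1 stuck-at-1: output 1 ✗
  U2 stuck-at-0: output 1 ✗
  U2 stuck-at-1: output 1 ✗
  U3 stuck-at-0: output 1 ✗
  U3 stuck-at-1: output 0 ✓
  U4 stuck-at-0: output 1 ✗
  U4 stuck-at-1: output 1 ✗
  U5 stuck-at-0: output 1 ✗
  U5 stuck-at-1: output 1 ✗
  U6 stuck-at-0: output 1 ✗
  U6 stuck-at-1: output 1 ✗
  U7 stuck-at-0: output 0 ✓
  U7 stuck-at-1: output 1 ✗
Consistent faults: {U1 stuck-at-0, U3 stuck-at-1, U7 stuck-at-0} — 3 in all.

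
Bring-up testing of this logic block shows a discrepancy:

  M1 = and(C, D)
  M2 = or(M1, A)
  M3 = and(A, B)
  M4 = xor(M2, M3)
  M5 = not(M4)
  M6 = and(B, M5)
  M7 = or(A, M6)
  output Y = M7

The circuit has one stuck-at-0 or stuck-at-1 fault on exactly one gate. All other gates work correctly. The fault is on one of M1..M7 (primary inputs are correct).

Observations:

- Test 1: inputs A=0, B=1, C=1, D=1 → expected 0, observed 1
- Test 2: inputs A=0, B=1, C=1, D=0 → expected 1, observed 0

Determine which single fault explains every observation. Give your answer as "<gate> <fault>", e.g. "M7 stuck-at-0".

Fault-free values for test 1 (A=0, B=1, C=1, D=1): M1=1, M2=1, M3=0, M4=1, M5=0, M6=0, M7=0, giving Y=0. Observed 1.
Test 1: faults giving observed 1 are {M1 stuck-at-0, M2 stuck-at-0, M3 stuck-at-1, M4 stuck-at-0, M5 stuck-at-1, M6 stuck-at-1, M7 stuck-at-1}.
Test 2 (A=0, B=1, C=1, D=0): fault-free M1=0, M2=0, M3=0, M4=0, M5=1, M6=1, M7=1 → 1; observed 0. Eliminates M1 stuck-at-0, M2 stuck-at-0, M4 stuck-at-0, M5 stuck-at-1, M6 stuck-at-1, M7 stuck-at-1.
Only M3 stuck-at-1 is consistent with every test.

M3 stuck-at-1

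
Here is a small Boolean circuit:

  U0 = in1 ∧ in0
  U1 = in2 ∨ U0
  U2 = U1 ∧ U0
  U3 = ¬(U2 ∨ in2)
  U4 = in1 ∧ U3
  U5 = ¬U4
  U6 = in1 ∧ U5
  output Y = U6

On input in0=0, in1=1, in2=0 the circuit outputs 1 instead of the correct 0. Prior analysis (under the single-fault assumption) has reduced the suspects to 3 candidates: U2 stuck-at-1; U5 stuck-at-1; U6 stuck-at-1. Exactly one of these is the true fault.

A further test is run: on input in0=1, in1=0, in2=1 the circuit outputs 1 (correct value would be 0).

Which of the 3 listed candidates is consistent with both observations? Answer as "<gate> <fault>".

U6 stuck-at-1

Evaluate each candidate on input in0=1, in1=0, in2=1:
  U2 stuck-at-1: U0=0, U1=1, U2=1 [stuck-at-1], U3=0, U4=0, U5=1, U6=0 → 0 — eliminated
  U5 stuck-at-1: U0=0, U1=1, U2=0, U3=0, U4=0, U5=1 [stuck-at-1], U6=0 → 0 — eliminated
  U6 stuck-at-1: U0=0, U1=1, U2=0, U3=0, U4=0, U5=1, U6=1 [stuck-at-1] → 1 — matches
Only U6 stuck-at-1 reproduces the observed 1.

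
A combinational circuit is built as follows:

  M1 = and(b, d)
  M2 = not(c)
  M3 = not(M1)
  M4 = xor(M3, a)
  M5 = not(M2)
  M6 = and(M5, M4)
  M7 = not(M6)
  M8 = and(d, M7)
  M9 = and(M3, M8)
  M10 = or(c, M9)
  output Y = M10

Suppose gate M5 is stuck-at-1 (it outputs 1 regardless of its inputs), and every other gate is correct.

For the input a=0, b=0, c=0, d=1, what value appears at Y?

0

Propagate with M5 forced: M1=0, M2=1, M3=1, M4=1, M5=1 [stuck-at-1], M6=1, M7=0, M8=0, M9=0, M10=0.
So Y = 0. (Without the fault it would be 1.)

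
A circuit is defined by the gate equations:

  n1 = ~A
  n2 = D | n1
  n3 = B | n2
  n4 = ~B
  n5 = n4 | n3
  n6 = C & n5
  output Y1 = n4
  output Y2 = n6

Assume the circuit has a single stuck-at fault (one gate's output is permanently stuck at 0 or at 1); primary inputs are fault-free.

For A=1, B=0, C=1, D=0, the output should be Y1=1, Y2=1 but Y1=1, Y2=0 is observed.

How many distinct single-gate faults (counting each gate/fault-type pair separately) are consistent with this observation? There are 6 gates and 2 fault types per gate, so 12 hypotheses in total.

Fault-free: n1=0, n2=0, n3=0, n4=1, n5=1, n6=1 → Y1=1, Y2=1. Observed Y1=1, Y2=0.
  n1 stuck-at-0: output Y1=1, Y2=1 ✗
  n1 stuck-at-1: output Y1=1, Y2=1 ✗
  n2 stuck-at-0: output Y1=1, Y2=1 ✗
  n2 stuck-at-1: output Y1=1, Y2=1 ✗
  n3 stuck-at-0: output Y1=1, Y2=1 ✗
  n3 stuck-at-1: output Y1=1, Y2=1 ✗
  n4 stuck-at-0: output Y1=0, Y2=0 ✗
  n4 stuck-at-1: output Y1=1, Y2=1 ✗
  n5 stuck-at-0: output Y1=1, Y2=0 ✓
  n5 stuck-at-1: output Y1=1, Y2=1 ✗
  n6 stuck-at-0: output Y1=1, Y2=0 ✓
  n6 stuck-at-1: output Y1=1, Y2=1 ✗
Consistent faults: {n5 stuck-at-0, n6 stuck-at-0} — 2 in all.

2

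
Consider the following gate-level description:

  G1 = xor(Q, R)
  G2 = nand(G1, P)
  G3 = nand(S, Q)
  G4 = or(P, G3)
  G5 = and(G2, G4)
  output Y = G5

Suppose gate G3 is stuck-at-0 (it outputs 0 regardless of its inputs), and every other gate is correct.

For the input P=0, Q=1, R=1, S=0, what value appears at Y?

Propagate with G3 forced: G1=0, G2=1, G3=0 [stuck-at-0], G4=0, G5=0.
So Y = 0. (Without the fault it would be 1.)

0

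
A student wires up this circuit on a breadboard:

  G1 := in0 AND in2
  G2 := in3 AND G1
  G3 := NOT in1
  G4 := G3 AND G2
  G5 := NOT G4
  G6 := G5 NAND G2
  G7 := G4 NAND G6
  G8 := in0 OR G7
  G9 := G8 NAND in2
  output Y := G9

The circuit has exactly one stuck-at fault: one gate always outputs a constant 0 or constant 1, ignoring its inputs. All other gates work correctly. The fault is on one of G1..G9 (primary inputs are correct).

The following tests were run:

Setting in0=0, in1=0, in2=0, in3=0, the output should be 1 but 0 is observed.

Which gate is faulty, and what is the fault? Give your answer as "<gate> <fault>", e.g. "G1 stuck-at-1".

G9 stuck-at-0

Fault-free values for test 1 (in0=0, in1=0, in2=0, in3=0): G1=0, G2=0, G3=1, G4=0, G5=1, G6=1, G7=1, G8=1, G9=1, giving Y=1. Observed 0.
Test 1: faults giving observed 0 are {G9 stuck-at-0}.
Only G9 stuck-at-0 is consistent with every test.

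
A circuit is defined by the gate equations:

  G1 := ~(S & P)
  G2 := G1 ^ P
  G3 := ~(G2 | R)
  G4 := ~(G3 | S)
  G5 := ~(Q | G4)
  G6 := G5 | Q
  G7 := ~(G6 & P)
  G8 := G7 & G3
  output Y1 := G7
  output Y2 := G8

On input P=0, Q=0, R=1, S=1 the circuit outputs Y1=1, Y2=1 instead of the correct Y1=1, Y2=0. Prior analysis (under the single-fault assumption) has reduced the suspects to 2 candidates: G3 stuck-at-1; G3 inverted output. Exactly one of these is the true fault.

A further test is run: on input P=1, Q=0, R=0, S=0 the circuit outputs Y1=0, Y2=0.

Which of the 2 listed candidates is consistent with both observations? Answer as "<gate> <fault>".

G3 stuck-at-1

Evaluate each candidate on input P=1, Q=0, R=0, S=0:
  G3 stuck-at-1: G1=1, G2=0, G3=1 [stuck-at-1], G4=0, G5=1, G6=1, G7=0, G8=0 → Y1=0, Y2=0 — matches
  G3 inverted output: G1=1, G2=0, G3=0 [inverted output], G4=1, G5=0, G6=0, G7=1, G8=0 → Y1=1, Y2=0 — eliminated
Only G3 stuck-at-1 reproduces the observed Y1=0, Y2=0.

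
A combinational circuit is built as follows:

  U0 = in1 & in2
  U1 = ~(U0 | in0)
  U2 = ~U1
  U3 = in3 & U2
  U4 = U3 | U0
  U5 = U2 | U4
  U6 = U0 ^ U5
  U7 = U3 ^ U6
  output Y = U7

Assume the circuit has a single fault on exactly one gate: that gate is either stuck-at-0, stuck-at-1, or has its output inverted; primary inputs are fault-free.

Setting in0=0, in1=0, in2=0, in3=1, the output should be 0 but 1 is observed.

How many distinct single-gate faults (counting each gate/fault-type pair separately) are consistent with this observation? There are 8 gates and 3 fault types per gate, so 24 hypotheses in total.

10

Fault-free: U0=0, U1=1, U2=0, U3=0, U4=0, U5=0, U6=0, U7=0 → 0. Observed 1.
  U0: stuck-at-1, inverted output ✓; others ✗
  U1: none of the 3 fault types match ✗
  U2: none of the 3 fault types match ✗
  U3: none of the 3 fault types match ✗
  U4: stuck-at-1, inverted output ✓; others ✗
  U5: stuck-at-1, inverted output ✓; others ✗
  U6: stuck-at-1, inverted output ✓; others ✗
  U7: stuck-at-1, inverted output ✓; others ✗
Consistent faults: {U0 stuck-at-1, U0 inverted output, U4 stuck-at-1, U4 inverted output, U5 stuck-at-1, U5 inverted output, U6 stuck-at-1, U6 inverted output, U7 stuck-at-1, U7 inverted output} — 10 in all.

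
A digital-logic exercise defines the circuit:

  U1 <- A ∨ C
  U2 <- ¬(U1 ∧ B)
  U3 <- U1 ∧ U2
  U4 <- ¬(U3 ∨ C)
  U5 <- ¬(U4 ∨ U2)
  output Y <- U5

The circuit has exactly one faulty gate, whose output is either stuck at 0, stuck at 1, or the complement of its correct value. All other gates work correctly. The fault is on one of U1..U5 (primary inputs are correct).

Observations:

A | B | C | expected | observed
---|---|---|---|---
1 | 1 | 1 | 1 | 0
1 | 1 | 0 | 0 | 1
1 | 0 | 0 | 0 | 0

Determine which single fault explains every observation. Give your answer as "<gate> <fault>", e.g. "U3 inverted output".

Fault-free values for test 1 (A=1, B=1, C=1): U1=1, U2=0, U3=0, U4=0, U5=1, giving Y=1. Observed 0.
Test 1: faults giving observed 0 are {U1 stuck-at-0, U1 inverted output, U2 stuck-at-1, U2 inverted output, U4 stuck-at-1, U4 inverted output, U5 stuck-at-0, U5 inverted output}.
Test 2 (A=1, B=1, C=0): fault-free U1=1, U2=0, U3=0, U4=1, U5=0 → 0; observed 1. Eliminates U1 stuck-at-0, U1 inverted output, U2 stuck-at-1, U2 inverted output, U4 stuck-at-1, U5 stuck-at-0.
Test 3 (A=1, B=0, C=0): fault-free U1=1, U2=1, U3=1, U4=0, U5=0 → 0; observed 0. Eliminates U5 inverted output.
Only U4 inverted output is consistent with every test.

U4 inverted output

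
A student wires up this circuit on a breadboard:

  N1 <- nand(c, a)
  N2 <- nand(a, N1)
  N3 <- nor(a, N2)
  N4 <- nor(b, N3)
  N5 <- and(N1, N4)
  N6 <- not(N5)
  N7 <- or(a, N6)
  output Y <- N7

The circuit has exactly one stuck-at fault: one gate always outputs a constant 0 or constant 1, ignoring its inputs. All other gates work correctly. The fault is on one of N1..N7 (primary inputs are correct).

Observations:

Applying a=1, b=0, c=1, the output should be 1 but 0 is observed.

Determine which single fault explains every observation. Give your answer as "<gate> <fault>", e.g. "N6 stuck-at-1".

N7 stuck-at-0

Fault-free values for test 1 (a=1, b=0, c=1): N1=0, N2=1, N3=0, N4=1, N5=0, N6=1, N7=1, giving Y=1. Observed 0.
Test 1: faults giving observed 0 are {N7 stuck-at-0}.
Only N7 stuck-at-0 is consistent with every test.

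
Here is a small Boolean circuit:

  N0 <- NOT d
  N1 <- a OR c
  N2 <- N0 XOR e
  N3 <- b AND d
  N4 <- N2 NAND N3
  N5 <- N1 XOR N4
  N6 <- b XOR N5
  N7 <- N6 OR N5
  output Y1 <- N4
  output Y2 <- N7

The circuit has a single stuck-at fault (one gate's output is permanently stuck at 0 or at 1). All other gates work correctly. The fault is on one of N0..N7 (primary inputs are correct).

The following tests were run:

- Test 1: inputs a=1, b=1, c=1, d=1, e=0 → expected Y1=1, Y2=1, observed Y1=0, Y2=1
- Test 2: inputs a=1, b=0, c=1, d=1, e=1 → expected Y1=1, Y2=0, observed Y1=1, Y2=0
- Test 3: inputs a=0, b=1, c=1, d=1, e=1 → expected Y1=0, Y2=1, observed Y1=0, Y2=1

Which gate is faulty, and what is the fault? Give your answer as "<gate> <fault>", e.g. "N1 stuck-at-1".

N2 stuck-at-1

Fault-free values for test 1 (a=1, b=1, c=1, d=1, e=0): N0=0, N1=1, N2=0, N3=1, N4=1, N5=0, N6=1, N7=1, giving Y1=1, Y2=1. Observed Y1=0, Y2=1.
Test 1: faults giving observed Y1=0, Y2=1 are {N0 stuck-at-1, N2 stuck-at-1, N4 stuck-at-0}.
Test 2 (a=1, b=0, c=1, d=1, e=1): fault-free N0=0, N1=1, N2=1, N3=0, N4=1, N5=0, N6=0, N7=0 → Y1=1, Y2=0; observed Y1=1, Y2=0. Eliminates N4 stuck-at-0.
Test 3 (a=0, b=1, c=1, d=1, e=1): fault-free N0=0, N1=1, N2=1, N3=1, N4=0, N5=1, N6=0, N7=1 → Y1=0, Y2=1; observed Y1=0, Y2=1. Eliminates N0 stuck-at-1.
Only N2 stuck-at-1 is consistent with every test.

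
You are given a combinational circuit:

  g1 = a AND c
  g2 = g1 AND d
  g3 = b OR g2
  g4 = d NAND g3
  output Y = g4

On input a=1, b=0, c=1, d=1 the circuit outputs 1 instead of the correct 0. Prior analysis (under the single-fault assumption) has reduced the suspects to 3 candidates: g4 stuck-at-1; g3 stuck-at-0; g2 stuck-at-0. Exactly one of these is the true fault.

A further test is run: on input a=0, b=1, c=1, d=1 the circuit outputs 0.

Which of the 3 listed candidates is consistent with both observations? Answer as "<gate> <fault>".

g2 stuck-at-0

Evaluate each candidate on input a=0, b=1, c=1, d=1:
  g4 stuck-at-1: g1=0, g2=0, g3=1, g4=1 [stuck-at-1] → 1 — eliminated
  g3 stuck-at-0: g1=0, g2=0, g3=0 [stuck-at-0], g4=1 → 1 — eliminated
  g2 stuck-at-0: g1=0, g2=0 [stuck-at-0], g3=1, g4=0 → 0 — matches
Only g2 stuck-at-0 reproduces the observed 0.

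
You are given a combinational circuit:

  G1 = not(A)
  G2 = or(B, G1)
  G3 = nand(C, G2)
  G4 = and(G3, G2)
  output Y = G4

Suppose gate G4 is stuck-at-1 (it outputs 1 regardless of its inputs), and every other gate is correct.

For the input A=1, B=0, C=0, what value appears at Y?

1

Propagate with G4 forced: G1=0, G2=0, G3=1, G4=1 [stuck-at-1].
So Y = 1. (Without the fault it would be 0.)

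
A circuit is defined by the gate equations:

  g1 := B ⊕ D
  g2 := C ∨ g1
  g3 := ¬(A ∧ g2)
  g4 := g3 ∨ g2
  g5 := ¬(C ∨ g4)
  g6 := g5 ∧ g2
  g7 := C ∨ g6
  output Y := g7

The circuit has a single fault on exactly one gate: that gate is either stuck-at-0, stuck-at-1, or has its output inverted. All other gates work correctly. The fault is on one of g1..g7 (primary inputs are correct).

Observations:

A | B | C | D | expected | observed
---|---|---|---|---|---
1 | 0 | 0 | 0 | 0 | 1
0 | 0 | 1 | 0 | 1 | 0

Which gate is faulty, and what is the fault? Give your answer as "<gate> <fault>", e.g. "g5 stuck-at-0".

Fault-free values for test 1 (A=1, B=0, C=0, D=0): g1=0, g2=0, g3=1, g4=1, g5=0, g6=0, g7=0, giving Y=0. Observed 1.
Test 1: faults giving observed 1 are {g6 stuck-at-1, g6 inverted output, g7 stuck-at-1, g7 inverted output}.
Test 2 (A=0, B=0, C=1, D=0): fault-free g1=0, g2=1, g3=1, g4=1, g5=0, g6=0, g7=1 → 1; observed 0. Eliminates g6 stuck-at-1, g6 inverted output, g7 stuck-at-1.
Only g7 inverted output is consistent with every test.

g7 inverted output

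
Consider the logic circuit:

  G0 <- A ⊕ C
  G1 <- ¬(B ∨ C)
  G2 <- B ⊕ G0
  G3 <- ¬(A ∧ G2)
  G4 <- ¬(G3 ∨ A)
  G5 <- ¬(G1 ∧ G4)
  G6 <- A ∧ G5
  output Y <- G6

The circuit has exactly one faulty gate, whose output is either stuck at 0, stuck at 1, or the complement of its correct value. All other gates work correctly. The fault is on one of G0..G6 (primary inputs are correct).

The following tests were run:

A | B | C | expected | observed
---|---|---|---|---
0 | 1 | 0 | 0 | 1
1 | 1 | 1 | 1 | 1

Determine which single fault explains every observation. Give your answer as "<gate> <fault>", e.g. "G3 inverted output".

Fault-free values for test 1 (A=0, B=1, C=0): G0=0, G1=0, G2=1, G3=1, G4=0, G5=1, G6=0, giving Y=0. Observed 1.
Test 1: faults giving observed 1 are {G6 stuck-at-1, G6 inverted output}.
Test 2 (A=1, B=1, C=1): fault-free G0=0, G1=0, G2=1, G3=0, G4=0, G5=1, G6=1 → 1; observed 1. Eliminates G6 inverted output.
Only G6 stuck-at-1 is consistent with every test.

G6 stuck-at-1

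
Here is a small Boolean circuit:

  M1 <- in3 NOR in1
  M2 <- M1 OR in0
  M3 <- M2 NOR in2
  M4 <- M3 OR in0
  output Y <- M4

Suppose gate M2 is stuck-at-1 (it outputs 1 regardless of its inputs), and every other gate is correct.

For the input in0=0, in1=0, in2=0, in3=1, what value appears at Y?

Propagate with M2 forced: M1=0, M2=1 [stuck-at-1], M3=0, M4=0.
So Y = 0. (Without the fault it would be 1.)

0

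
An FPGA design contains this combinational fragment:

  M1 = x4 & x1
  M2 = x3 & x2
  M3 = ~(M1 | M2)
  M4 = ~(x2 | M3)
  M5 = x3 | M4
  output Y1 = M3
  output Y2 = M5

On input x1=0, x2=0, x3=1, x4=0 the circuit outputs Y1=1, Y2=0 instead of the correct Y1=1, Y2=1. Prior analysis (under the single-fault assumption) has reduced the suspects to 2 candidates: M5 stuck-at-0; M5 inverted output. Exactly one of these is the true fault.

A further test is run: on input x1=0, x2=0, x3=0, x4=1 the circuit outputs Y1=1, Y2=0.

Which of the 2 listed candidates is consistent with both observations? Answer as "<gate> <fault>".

Evaluate each candidate on input x1=0, x2=0, x3=0, x4=1:
  M5 stuck-at-0: M1=0, M2=0, M3=1, M4=0, M5=0 [stuck-at-0] → Y1=1, Y2=0 — matches
  M5 inverted output: M1=0, M2=0, M3=1, M4=0, M5=1 [inverted output] → Y1=1, Y2=1 — eliminated
Only M5 stuck-at-0 reproduces the observed Y1=1, Y2=0.

M5 stuck-at-0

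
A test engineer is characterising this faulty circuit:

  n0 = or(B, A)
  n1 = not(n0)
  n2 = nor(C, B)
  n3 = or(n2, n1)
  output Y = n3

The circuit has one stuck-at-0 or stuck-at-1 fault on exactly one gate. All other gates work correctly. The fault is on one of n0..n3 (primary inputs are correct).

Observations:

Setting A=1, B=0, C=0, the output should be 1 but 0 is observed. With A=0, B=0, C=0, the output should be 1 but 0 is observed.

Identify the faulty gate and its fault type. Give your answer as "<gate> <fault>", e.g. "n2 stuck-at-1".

Fault-free values for test 1 (A=1, B=0, C=0): n0=1, n1=0, n2=1, n3=1, giving Y=1. Observed 0.
Test 1: faults giving observed 0 are {n2 stuck-at-0, n3 stuck-at-0}.
Test 2 (A=0, B=0, C=0): fault-free n0=0, n1=1, n2=1, n3=1 → 1; observed 0. Eliminates n2 stuck-at-0.
Only n3 stuck-at-0 is consistent with every test.

n3 stuck-at-0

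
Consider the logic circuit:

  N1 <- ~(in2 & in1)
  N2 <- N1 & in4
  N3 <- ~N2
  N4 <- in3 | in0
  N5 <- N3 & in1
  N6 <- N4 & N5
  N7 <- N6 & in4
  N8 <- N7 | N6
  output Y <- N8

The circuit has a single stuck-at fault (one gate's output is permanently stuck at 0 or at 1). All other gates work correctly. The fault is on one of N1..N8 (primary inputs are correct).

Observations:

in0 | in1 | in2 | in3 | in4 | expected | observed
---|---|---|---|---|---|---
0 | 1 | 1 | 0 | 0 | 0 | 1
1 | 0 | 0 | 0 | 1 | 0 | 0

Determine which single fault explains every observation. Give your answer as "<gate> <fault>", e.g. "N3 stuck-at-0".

N4 stuck-at-1

Fault-free values for test 1 (in0=0, in1=1, in2=1, in3=0, in4=0): N1=0, N2=0, N3=1, N4=0, N5=1, N6=0, N7=0, N8=0, giving Y=0. Observed 1.
Test 1: faults giving observed 1 are {N4 stuck-at-1, N6 stuck-at-1, N7 stuck-at-1, N8 stuck-at-1}.
Test 2 (in0=1, in1=0, in2=0, in3=0, in4=1): fault-free N1=1, N2=1, N3=0, N4=1, N5=0, N6=0, N7=0, N8=0 → 0; observed 0. Eliminates N6 stuck-at-1, N7 stuck-at-1, N8 stuck-at-1.
Only N4 stuck-at-1 is consistent with every test.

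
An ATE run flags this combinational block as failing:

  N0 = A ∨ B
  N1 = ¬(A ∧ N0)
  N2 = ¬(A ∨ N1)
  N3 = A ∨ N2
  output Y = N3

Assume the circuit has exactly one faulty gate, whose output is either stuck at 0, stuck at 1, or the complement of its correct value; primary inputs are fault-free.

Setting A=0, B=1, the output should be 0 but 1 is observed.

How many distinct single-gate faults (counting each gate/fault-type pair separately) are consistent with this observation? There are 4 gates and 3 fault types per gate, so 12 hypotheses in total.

Fault-free: N0=1, N1=1, N2=0, N3=0 → 0. Observed 1.
  N0 stuck-at-0: output 0 ✗
  N0 stuck-at-1: output 0 ✗
  N0 inverted output: output 0 ✗
  N1 stuck-at-0: output 1 ✓
  N1 stuck-at-1: output 0 ✗
  N1 inverted output: output 1 ✓
  N2 stuck-at-0: output 0 ✗
  N2 stuck-at-1: output 1 ✓
  N2 inverted output: output 1 ✓
  N3 stuck-at-0: output 0 ✗
  N3 stuck-at-1: output 1 ✓
  N3 inverted output: output 1 ✓
Consistent faults: {N1 stuck-at-0, N1 inverted output, N2 stuck-at-1, N2 inverted output, N3 stuck-at-1, N3 inverted output} — 6 in all.

6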